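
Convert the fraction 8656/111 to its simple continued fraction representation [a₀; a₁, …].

[77; 1, 54, 2]

8656 = 77·111 + 109, so a_0 = 77
111 = 1·109 + 2, so a_1 = 1
109 = 54·2 + 1, so a_2 = 54
2 = 2·1 + 0, so a_3 = 2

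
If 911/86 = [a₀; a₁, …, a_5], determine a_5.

3

Apply division with remainder until the remainder is 0:
911 ÷ 86 → quotient 10, remainder 51
86 ÷ 51 → quotient 1, remainder 35
51 ÷ 35 → quotient 1, remainder 16
35 ÷ 16 → quotient 2, remainder 3
16 ÷ 3 → quotient 5, remainder 1
3 ÷ 1 → quotient 3, remainder 0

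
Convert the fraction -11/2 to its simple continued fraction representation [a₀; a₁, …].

-11 ÷ 2 → quotient -6, remainder 1
2 ÷ 1 → quotient 2, remainder 0

[-6; 2]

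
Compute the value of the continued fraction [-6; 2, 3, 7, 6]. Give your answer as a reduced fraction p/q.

-1743/313

a_0 = -6: -6/1
a_1 = 2: -11/2
a_2 = 3: -39/7
a_3 = 7: -284/51
a_4 = 6: -1743/313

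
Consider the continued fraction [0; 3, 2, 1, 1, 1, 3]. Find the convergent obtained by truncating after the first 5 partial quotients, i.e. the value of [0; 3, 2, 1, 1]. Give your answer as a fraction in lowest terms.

5/17

Starting at the tail and folding back:
Start with 1.
1 + 1/(1/1) = 1 + 1/1 = 2/1
2 + 1/(2/1) = 2 + 1/2 = 5/2
3 + 1/(5/2) = 3 + 2/5 = 17/5
0 + 1/(17/5) = 0 + 5/17 = 5/17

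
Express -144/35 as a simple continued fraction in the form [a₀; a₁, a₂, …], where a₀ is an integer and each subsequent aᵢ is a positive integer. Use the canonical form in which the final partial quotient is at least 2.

[-5; 1, 7, 1, 3]

-144 ÷ 35 → quotient -5, remainder 31
35 ÷ 31 → quotient 1, remainder 4
31 ÷ 4 → quotient 7, remainder 3
4 ÷ 3 → quotient 1, remainder 1
3 ÷ 1 → quotient 3, remainder 0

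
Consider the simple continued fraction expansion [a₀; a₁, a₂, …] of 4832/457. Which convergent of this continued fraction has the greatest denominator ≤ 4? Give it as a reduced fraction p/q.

21/2

a_0 = 10: 10/1  (≤ bound)
a_1 = 1: 11/1  (≤ bound)
a_2 = 1: 21/2  (≤ bound)
a_3 = 2: 53/5  (> 4, stop)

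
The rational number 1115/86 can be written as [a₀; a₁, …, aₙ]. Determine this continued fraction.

[12; 1, 27, 1, 2]

⌊1115/86⌋ = 12, remainder 83
⌊86/83⌋ = 1, remainder 3
⌊83/3⌋ = 27, remainder 2
⌊3/2⌋ = 1, remainder 1
⌊2/1⌋ = 2, remainder 0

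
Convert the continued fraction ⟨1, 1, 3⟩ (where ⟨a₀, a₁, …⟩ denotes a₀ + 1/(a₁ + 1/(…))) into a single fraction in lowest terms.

7/4

Start with 3.
1 + 1/(3/1) = 1 + 1/3 = 4/3
1 + 1/(4/3) = 1 + 3/4 = 7/4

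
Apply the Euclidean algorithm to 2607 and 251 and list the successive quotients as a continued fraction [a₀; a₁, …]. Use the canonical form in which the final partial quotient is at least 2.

[10; 2, 1, 1, 2, 2, 1, 5]

2607 ÷ 251 → quotient 10, remainder 97
251 ÷ 97 → quotient 2, remainder 57
97 ÷ 57 → quotient 1, remainder 40
57 ÷ 40 → quotient 1, remainder 17
40 ÷ 17 → quotient 2, remainder 6
17 ÷ 6 → quotient 2, remainder 5
6 ÷ 5 → quotient 1, remainder 1
5 ÷ 1 → quotient 5, remainder 0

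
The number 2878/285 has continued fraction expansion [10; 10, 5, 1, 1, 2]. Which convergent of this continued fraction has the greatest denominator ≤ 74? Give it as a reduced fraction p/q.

a_0 = 10: 10/1  (≤ bound)
a_1 = 10: 101/10  (≤ bound)
a_2 = 5: 515/51  (≤ bound)
a_3 = 1: 616/61  (≤ bound)
a_4 = 1: 1131/112  (> 74, stop)

616/61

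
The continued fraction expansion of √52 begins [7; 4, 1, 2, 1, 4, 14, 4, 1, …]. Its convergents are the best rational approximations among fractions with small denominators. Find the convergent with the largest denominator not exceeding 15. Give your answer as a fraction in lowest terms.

a_0 = 7: 7/1  (≤ bound)
a_1 = 4: 29/4  (≤ bound)
a_2 = 1: 36/5  (≤ bound)
a_3 = 2: 101/14  (≤ bound)
a_4 = 1: 137/19  (> 15, stop)

101/14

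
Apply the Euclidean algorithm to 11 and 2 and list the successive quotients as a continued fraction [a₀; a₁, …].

[5; 2]

11 = 5·2 + 1, so a_0 = 5
2 = 2·1 + 0, so a_1 = 2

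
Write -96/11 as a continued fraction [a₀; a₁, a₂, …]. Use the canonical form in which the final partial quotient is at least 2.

-96 = -9·11 + 3, so a_0 = -9
11 = 3·3 + 2, so a_1 = 3
3 = 1·2 + 1, so a_2 = 1
2 = 2·1 + 0, so a_3 = 2

[-9; 3, 1, 2]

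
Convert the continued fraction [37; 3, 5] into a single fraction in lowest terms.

Collapse the nested fraction from the inside out:
Start with 5.
3 + 1/(5/1) = 3 + 1/5 = 16/5
37 + 1/(16/5) = 37 + 5/16 = 597/16

597/16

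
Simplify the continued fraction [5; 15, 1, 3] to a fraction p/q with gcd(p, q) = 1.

319/63

Start with 3.
1 + 1/(3/1) = 1 + 1/3 = 4/3
15 + 1/(4/3) = 15 + 3/4 = 63/4
5 + 1/(63/4) = 5 + 4/63 = 319/63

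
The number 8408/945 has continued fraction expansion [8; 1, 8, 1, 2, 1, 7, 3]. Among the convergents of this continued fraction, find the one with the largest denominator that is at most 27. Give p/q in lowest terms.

List convergents until the denominator exceeds the bound:
a_0 = 8: 8/1  (≤ bound)
a_1 = 1: 9/1  (≤ bound)
a_2 = 8: 80/9  (≤ bound)
a_3 = 1: 89/10  (≤ bound)
a_4 = 2: 258/29  (> 27, stop)

89/10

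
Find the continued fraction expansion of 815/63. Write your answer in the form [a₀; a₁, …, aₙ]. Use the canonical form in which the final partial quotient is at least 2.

[12; 1, 14, 1, 3]

815 = 12·63 + 59, so a_0 = 12
63 = 1·59 + 4, so a_1 = 1
59 = 14·4 + 3, so a_2 = 14
4 = 1·3 + 1, so a_3 = 1
3 = 3·1 + 0, so a_4 = 3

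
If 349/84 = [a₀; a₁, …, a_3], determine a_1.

6

Apply division with remainder until the remainder is 0:
349 ÷ 84 → quotient 4, remainder 13
84 ÷ 13 → quotient 6, remainder 6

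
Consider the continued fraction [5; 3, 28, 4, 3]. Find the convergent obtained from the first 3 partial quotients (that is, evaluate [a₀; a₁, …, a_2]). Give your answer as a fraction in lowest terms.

a_0 = 5: 5/1
a_1 = 3: 16/3
a_2 = 28: 453/85

453/85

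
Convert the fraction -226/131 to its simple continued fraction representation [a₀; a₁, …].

[-2; 3, 1, 1, 1, 3, 3]

Apply division with remainder until the remainder is 0:
⌊-226/131⌋ = -2, remainder 36
⌊131/36⌋ = 3, remainder 23
⌊36/23⌋ = 1, remainder 13
⌊23/13⌋ = 1, remainder 10
⌊13/10⌋ = 1, remainder 3
⌊10/3⌋ = 3, remainder 1
⌊3/1⌋ = 3, remainder 0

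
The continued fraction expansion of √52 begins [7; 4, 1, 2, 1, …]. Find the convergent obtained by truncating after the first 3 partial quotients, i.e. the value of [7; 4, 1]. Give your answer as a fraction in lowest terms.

Start with 1.
4 + 1/(1/1) = 4 + 1/1 = 5/1
7 + 1/(5/1) = 7 + 1/5 = 36/5

36/5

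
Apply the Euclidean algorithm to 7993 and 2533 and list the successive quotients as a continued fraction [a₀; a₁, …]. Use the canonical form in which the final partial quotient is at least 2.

[3; 6, 2, 3, 56]

⌊7993/2533⌋ = 3, remainder 394
⌊2533/394⌋ = 6, remainder 169
⌊394/169⌋ = 2, remainder 56
⌊169/56⌋ = 3, remainder 1
⌊56/1⌋ = 56, remainder 0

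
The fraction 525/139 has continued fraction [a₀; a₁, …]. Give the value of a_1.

525 ÷ 139 → quotient 3, remainder 108
139 ÷ 108 → quotient 1, remainder 31

1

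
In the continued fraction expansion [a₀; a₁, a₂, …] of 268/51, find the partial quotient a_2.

268 = 5·51 + 13, so a_0 = 5
51 = 3·13 + 12, so a_1 = 3
13 = 1·12 + 1, so a_2 = 1

1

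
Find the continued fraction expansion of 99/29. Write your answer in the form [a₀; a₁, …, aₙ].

99 ÷ 29 → quotient 3, remainder 12
29 ÷ 12 → quotient 2, remainder 5
12 ÷ 5 → quotient 2, remainder 2
5 ÷ 2 → quotient 2, remainder 1
2 ÷ 1 → quotient 2, remainder 0

[3; 2, 2, 2, 2]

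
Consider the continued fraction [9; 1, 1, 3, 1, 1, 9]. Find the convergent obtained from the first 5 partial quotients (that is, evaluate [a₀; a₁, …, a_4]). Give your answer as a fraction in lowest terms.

Compute successive convergents:
a_0 = 9: 9/1
a_1 = 1: 10/1
a_2 = 1: 19/2
a_3 = 3: 67/7
a_4 = 1: 86/9

86/9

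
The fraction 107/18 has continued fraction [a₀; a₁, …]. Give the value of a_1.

1

107 = 5·18 + 17, so a_0 = 5
18 = 1·17 + 1, so a_1 = 1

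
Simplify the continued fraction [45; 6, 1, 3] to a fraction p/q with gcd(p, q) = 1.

a_0 = 45: 45/1
a_1 = 6: 271/6
a_2 = 1: 316/7
a_3 = 3: 1219/27

1219/27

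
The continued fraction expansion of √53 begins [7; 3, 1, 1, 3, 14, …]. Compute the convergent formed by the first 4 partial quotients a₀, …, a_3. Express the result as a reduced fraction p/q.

51/7

a_0 = 7: 7/1
a_1 = 3: 22/3
a_2 = 1: 29/4
a_3 = 1: 51/7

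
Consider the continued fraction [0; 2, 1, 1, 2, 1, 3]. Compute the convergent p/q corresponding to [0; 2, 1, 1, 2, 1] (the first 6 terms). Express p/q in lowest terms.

Start with 1.
2 + 1/(1/1) = 2 + 1/1 = 3/1
1 + 1/(3/1) = 1 + 1/3 = 4/3
1 + 1/(4/3) = 1 + 3/4 = 7/4
2 + 1/(7/4) = 2 + 4/7 = 18/7
0 + 1/(18/7) = 0 + 7/18 = 7/18

7/18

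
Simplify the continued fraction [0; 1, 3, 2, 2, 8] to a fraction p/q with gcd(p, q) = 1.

Start with 8.
2 + 1/(8/1) = 2 + 1/8 = 17/8
2 + 1/(17/8) = 2 + 8/17 = 42/17
3 + 1/(42/17) = 3 + 17/42 = 143/42
1 + 1/(143/42) = 1 + 42/143 = 185/143
0 + 1/(185/143) = 0 + 143/185 = 143/185

143/185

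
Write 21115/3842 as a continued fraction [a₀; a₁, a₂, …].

[5; 2, 59, 1, 1, 7, 2]

⌊21115/3842⌋ = 5, remainder 1905
⌊3842/1905⌋ = 2, remainder 32
⌊1905/32⌋ = 59, remainder 17
⌊32/17⌋ = 1, remainder 15
⌊17/15⌋ = 1, remainder 2
⌊15/2⌋ = 7, remainder 1
⌊2/1⌋ = 2, remainder 0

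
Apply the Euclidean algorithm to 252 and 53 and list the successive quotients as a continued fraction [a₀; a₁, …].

Apply division with remainder until the remainder is 0:
⌊252/53⌋ = 4, remainder 40
⌊53/40⌋ = 1, remainder 13
⌊40/13⌋ = 3, remainder 1
⌊13/1⌋ = 13, remainder 0

[4; 1, 3, 13]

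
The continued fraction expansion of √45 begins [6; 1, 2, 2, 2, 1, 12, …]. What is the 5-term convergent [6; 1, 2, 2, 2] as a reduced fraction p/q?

114/17

Start with 2.
2 + 1/(2/1) = 2 + 1/2 = 5/2
2 + 1/(5/2) = 2 + 2/5 = 12/5
1 + 1/(12/5) = 1 + 5/12 = 17/12
6 + 1/(17/12) = 6 + 12/17 = 114/17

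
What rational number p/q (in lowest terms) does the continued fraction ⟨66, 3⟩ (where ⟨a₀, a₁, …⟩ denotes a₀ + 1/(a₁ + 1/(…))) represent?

Build up convergents one term at a time:
a_0 = 66: 66/1
a_1 = 3: 199/3

199/3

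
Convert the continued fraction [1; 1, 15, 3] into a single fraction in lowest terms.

95/49

Compute successive convergents:
a_0 = 1: 1/1
a_1 = 1: 2/1
a_2 = 15: 31/16
a_3 = 3: 95/49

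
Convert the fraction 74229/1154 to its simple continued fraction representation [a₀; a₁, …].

⌊74229/1154⌋ = 64, remainder 373
⌊1154/373⌋ = 3, remainder 35
⌊373/35⌋ = 10, remainder 23
⌊35/23⌋ = 1, remainder 12
⌊23/12⌋ = 1, remainder 11
⌊12/11⌋ = 1, remainder 1
⌊11/1⌋ = 11, remainder 0

[64; 3, 10, 1, 1, 1, 11]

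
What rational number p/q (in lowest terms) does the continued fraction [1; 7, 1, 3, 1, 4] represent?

a_0 = 1: 1/1
a_1 = 7: 8/7
a_2 = 1: 9/8
a_3 = 3: 35/31
a_4 = 1: 44/39
a_5 = 4: 211/187

211/187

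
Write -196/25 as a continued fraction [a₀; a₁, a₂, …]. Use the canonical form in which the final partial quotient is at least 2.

⌊-196/25⌋ = -8, remainder 4
⌊25/4⌋ = 6, remainder 1
⌊4/1⌋ = 4, remainder 0

[-8; 6, 4]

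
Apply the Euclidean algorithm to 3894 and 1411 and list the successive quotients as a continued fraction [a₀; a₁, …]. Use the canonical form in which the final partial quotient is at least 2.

[2; 1, 3, 6, 6, 9]

3894 = 2·1411 + 1072, so a_0 = 2
1411 = 1·1072 + 339, so a_1 = 1
1072 = 3·339 + 55, so a_2 = 3
339 = 6·55 + 9, so a_3 = 6
55 = 6·9 + 1, so a_4 = 6
9 = 9·1 + 0, so a_5 = 9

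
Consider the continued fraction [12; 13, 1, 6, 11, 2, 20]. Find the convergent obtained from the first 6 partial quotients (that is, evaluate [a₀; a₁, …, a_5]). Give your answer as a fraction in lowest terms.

27271/2259

Use the convergent recurrence hₖ = aₖ·hₖ₋₁ + hₖ₋₂ (and likewise for the denominators kₖ):
a_0 = 12: 12/1
a_1 = 13: 157/13
a_2 = 1: 169/14
a_3 = 6: 1171/97
a_4 = 11: 13050/1081
a_5 = 2: 27271/2259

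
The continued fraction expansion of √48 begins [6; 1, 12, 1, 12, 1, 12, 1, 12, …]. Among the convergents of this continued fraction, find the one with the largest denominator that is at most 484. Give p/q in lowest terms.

1351/195

List convergents until the denominator exceeds the bound:
a_0 = 6: 6/1  (≤ bound)
a_1 = 1: 7/1  (≤ bound)
a_2 = 12: 90/13  (≤ bound)
a_3 = 1: 97/14  (≤ bound)
a_4 = 12: 1254/181  (≤ bound)
a_5 = 1: 1351/195  (≤ bound)
a_6 = 12: 17466/2521  (> 484, stop)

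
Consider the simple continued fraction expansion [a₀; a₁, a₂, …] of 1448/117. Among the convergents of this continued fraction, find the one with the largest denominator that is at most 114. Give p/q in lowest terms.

a_0 = 12: 12/1  (≤ bound)
a_1 = 2: 25/2  (≤ bound)
a_2 = 1: 37/3  (≤ bound)
a_3 = 1: 62/5  (≤ bound)
a_4 = 1: 99/8  (≤ bound)
a_5 = 14: 1448/117  (> 114, stop)

99/8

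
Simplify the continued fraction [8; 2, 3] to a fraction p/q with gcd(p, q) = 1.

Starting at the tail and folding back:
Start with 3.
2 + 1/(3/1) = 2 + 1/3 = 7/3
8 + 1/(7/3) = 8 + 3/7 = 59/7

59/7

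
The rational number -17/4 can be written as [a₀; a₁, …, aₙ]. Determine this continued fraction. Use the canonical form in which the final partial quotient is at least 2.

[-5; 1, 3]

-17 = -5·4 + 3, so a_0 = -5
4 = 1·3 + 1, so a_1 = 1
3 = 3·1 + 0, so a_2 = 3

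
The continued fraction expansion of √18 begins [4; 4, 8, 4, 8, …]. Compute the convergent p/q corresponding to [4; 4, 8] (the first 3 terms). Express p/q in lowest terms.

Start with 8.
4 + 1/(8/1) = 4 + 1/8 = 33/8
4 + 1/(33/8) = 4 + 8/33 = 140/33

140/33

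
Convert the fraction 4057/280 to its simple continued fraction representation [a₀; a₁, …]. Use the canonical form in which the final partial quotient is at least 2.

[14; 2, 22, 1, 5]

⌊4057/280⌋ = 14, remainder 137
⌊280/137⌋ = 2, remainder 6
⌊137/6⌋ = 22, remainder 5
⌊6/5⌋ = 1, remainder 1
⌊5/1⌋ = 5, remainder 0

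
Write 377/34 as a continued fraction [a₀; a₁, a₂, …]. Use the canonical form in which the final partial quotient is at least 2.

[11; 11, 3]

Run the Euclidean algorithm, recording each quotient:
377 ÷ 34 → quotient 11, remainder 3
34 ÷ 3 → quotient 11, remainder 1
3 ÷ 1 → quotient 3, remainder 0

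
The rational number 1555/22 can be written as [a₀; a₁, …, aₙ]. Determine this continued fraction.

[70; 1, 2, 7]

Apply division with remainder until the remainder is 0:
1555 ÷ 22 → quotient 70, remainder 15
22 ÷ 15 → quotient 1, remainder 7
15 ÷ 7 → quotient 2, remainder 1
7 ÷ 1 → quotient 7, remainder 0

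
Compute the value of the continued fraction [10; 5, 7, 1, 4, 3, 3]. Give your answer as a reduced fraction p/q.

a_0 = 10: 10/1
a_1 = 5: 51/5
a_2 = 7: 367/36
a_3 = 1: 418/41
a_4 = 4: 2039/200
a_5 = 3: 6535/641
a_6 = 3: 21644/2123

21644/2123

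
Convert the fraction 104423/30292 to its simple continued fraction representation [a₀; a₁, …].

104423 ÷ 30292 → quotient 3, remainder 13547
30292 ÷ 13547 → quotient 2, remainder 3198
13547 ÷ 3198 → quotient 4, remainder 755
3198 ÷ 755 → quotient 4, remainder 178
755 ÷ 178 → quotient 4, remainder 43
178 ÷ 43 → quotient 4, remainder 6
43 ÷ 6 → quotient 7, remainder 1
6 ÷ 1 → quotient 6, remainder 0

[3; 2, 4, 4, 4, 4, 7, 6]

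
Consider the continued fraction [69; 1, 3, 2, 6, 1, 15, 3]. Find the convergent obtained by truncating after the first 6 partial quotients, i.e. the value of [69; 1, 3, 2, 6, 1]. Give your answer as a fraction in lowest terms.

a_0 = 69: 69/1
a_1 = 1: 70/1
a_2 = 3: 279/4
a_3 = 2: 628/9
a_4 = 6: 4047/58
a_5 = 1: 4675/67

4675/67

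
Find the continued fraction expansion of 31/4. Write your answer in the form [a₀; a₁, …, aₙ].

31 = 7·4 + 3, so a_0 = 7
4 = 1·3 + 1, so a_1 = 1
3 = 3·1 + 0, so a_2 = 3

[7; 1, 3]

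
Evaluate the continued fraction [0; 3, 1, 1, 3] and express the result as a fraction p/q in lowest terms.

7/25

Use the convergent recurrence hₖ = aₖ·hₖ₋₁ + hₖ₋₂ (and likewise for the denominators kₖ):
a_0 = 0: 0/1
a_1 = 3: 1/3
a_2 = 1: 1/4
a_3 = 1: 2/7
a_4 = 3: 7/25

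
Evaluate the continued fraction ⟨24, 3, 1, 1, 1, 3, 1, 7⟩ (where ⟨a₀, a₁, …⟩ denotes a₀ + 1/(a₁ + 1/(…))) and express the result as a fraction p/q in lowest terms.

a_0 = 24: 24/1
a_1 = 3: 73/3
a_2 = 1: 97/4
a_3 = 1: 170/7
a_4 = 1: 267/11
a_5 = 3: 971/40
a_6 = 1: 1238/51
a_7 = 7: 9637/397

9637/397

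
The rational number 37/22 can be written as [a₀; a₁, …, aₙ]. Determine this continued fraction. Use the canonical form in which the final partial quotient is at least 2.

⌊37/22⌋ = 1, remainder 15
⌊22/15⌋ = 1, remainder 7
⌊15/7⌋ = 2, remainder 1
⌊7/1⌋ = 7, remainder 0

[1; 1, 2, 7]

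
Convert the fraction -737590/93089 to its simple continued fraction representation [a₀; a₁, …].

[-8; 13, 14, 6, 3, 2, 11]

⌊-737590/93089⌋ = -8, remainder 7122
⌊93089/7122⌋ = 13, remainder 503
⌊7122/503⌋ = 14, remainder 80
⌊503/80⌋ = 6, remainder 23
⌊80/23⌋ = 3, remainder 11
⌊23/11⌋ = 2, remainder 1
⌊11/1⌋ = 11, remainder 0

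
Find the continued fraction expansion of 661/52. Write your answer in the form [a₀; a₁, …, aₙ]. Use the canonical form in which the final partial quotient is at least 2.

[12; 1, 2, 2, 7]

Repeatedly divide and take the remainder:
⌊661/52⌋ = 12, remainder 37
⌊52/37⌋ = 1, remainder 15
⌊37/15⌋ = 2, remainder 7
⌊15/7⌋ = 2, remainder 1
⌊7/1⌋ = 7, remainder 0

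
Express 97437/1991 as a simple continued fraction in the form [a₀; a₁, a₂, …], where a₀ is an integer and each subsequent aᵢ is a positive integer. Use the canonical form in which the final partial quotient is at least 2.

97437 ÷ 1991 → quotient 48, remainder 1869
1991 ÷ 1869 → quotient 1, remainder 122
1869 ÷ 122 → quotient 15, remainder 39
122 ÷ 39 → quotient 3, remainder 5
39 ÷ 5 → quotient 7, remainder 4
5 ÷ 4 → quotient 1, remainder 1
4 ÷ 1 → quotient 4, remainder 0

[48; 1, 15, 3, 7, 1, 4]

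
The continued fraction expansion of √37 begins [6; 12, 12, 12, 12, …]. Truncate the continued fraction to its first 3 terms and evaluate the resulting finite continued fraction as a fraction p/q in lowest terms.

Work from the innermost term outward:
Start with 12.
12 + 1/(12/1) = 12 + 1/12 = 145/12
6 + 1/(145/12) = 6 + 12/145 = 882/145

882/145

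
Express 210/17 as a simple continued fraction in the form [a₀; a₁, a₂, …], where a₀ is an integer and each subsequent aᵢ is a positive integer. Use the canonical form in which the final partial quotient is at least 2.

Apply division with remainder until the remainder is 0:
210 = 12·17 + 6, so a_0 = 12
17 = 2·6 + 5, so a_1 = 2
6 = 1·5 + 1, so a_2 = 1
5 = 5·1 + 0, so a_3 = 5

[12; 2, 1, 5]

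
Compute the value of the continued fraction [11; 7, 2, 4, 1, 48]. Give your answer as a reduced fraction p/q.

Collapse the nested fraction from the inside out:
Start with 48.
1 + 1/(48/1) = 1 + 1/48 = 49/48
4 + 1/(49/48) = 4 + 48/49 = 244/49
2 + 1/(244/49) = 2 + 49/244 = 537/244
7 + 1/(537/244) = 7 + 244/537 = 4003/537
11 + 1/(4003/537) = 11 + 537/4003 = 44570/4003

44570/4003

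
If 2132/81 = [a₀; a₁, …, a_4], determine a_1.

3

⌊2132/81⌋ = 26, remainder 26
⌊81/26⌋ = 3, remainder 3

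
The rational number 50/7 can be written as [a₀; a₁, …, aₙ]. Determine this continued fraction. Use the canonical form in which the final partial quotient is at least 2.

[7; 7]

Repeatedly divide and take the remainder:
50 = 7·7 + 1, so a_0 = 7
7 = 7·1 + 0, so a_1 = 7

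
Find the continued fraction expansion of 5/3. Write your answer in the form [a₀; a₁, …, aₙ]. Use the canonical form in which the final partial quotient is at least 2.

Run the Euclidean algorithm, recording each quotient:
⌊5/3⌋ = 1, remainder 2
⌊3/2⌋ = 1, remainder 1
⌊2/1⌋ = 2, remainder 0

[1; 1, 2]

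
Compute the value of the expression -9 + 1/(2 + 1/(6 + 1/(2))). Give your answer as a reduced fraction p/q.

-239/28

a_0 = -9: -9/1
a_1 = 2: -17/2
a_2 = 6: -111/13
a_3 = 2: -239/28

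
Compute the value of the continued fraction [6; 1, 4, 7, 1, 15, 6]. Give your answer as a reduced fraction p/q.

Start with 6.
15 + 1/(6/1) = 15 + 1/6 = 91/6
1 + 1/(91/6) = 1 + 6/91 = 97/91
7 + 1/(97/91) = 7 + 91/97 = 770/97
4 + 1/(770/97) = 4 + 97/770 = 3177/770
1 + 1/(3177/770) = 1 + 770/3177 = 3947/3177
6 + 1/(3947/3177) = 6 + 3177/3947 = 26859/3947

26859/3947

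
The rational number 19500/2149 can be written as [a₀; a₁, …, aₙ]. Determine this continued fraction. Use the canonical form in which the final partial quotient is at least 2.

Repeatedly divide and take the remainder:
19500 = 9·2149 + 159, so a_0 = 9
2149 = 13·159 + 82, so a_1 = 13
159 = 1·82 + 77, so a_2 = 1
82 = 1·77 + 5, so a_3 = 1
77 = 15·5 + 2, so a_4 = 15
5 = 2·2 + 1, so a_5 = 2
2 = 2·1 + 0, so a_6 = 2

[9; 13, 1, 1, 15, 2, 2]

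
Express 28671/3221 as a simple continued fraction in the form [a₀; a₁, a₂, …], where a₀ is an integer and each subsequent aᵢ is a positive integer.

[8; 1, 9, 7, 1, 3, 10]

Apply division with remainder until the remainder is 0:
28671 = 8·3221 + 2903, so a_0 = 8
3221 = 1·2903 + 318, so a_1 = 1
2903 = 9·318 + 41, so a_2 = 9
318 = 7·41 + 31, so a_3 = 7
41 = 1·31 + 10, so a_4 = 1
31 = 3·10 + 1, so a_5 = 3
10 = 10·1 + 0, so a_6 = 10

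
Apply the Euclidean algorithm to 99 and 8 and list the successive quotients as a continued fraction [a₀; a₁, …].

[12; 2, 1, 2]

99 ÷ 8 → quotient 12, remainder 3
8 ÷ 3 → quotient 2, remainder 2
3 ÷ 2 → quotient 1, remainder 1
2 ÷ 1 → quotient 2, remainder 0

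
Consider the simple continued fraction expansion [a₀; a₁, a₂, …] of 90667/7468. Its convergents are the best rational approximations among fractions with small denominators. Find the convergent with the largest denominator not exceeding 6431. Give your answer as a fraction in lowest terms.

a_0 = 12: 12/1  (≤ bound)
a_1 = 7: 85/7  (≤ bound)
a_2 = 9: 777/64  (≤ bound)
a_3 = 2: 1639/135  (≤ bound)
a_4 = 7: 12250/1009  (≤ bound)
a_5 = 2: 26139/2153  (≤ bound)
a_6 = 3: 90667/7468  (> 6431, stop)

26139/2153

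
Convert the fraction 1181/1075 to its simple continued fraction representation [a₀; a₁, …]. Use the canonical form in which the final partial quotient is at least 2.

⌊1181/1075⌋ = 1, remainder 106
⌊1075/106⌋ = 10, remainder 15
⌊106/15⌋ = 7, remainder 1
⌊15/1⌋ = 15, remainder 0

[1; 10, 7, 15]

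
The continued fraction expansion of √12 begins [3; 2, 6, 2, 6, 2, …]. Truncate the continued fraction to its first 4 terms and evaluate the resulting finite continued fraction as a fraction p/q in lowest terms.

97/28

Start with 2.
6 + 1/(2/1) = 6 + 1/2 = 13/2
2 + 1/(13/2) = 2 + 2/13 = 28/13
3 + 1/(28/13) = 3 + 13/28 = 97/28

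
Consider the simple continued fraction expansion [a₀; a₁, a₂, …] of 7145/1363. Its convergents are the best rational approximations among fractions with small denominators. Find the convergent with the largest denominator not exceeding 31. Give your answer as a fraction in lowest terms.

List convergents until the denominator exceeds the bound:
a_0 = 5: 5/1  (≤ bound)
a_1 = 4: 21/4  (≤ bound)
a_2 = 7: 152/29  (≤ bound)
a_3 = 1: 173/33  (> 31, stop)

152/29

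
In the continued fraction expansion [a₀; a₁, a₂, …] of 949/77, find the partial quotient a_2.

12

Repeatedly divide and take the remainder:
949 = 12·77 + 25, so a_0 = 12
77 = 3·25 + 2, so a_1 = 3
25 = 12·2 + 1, so a_2 = 12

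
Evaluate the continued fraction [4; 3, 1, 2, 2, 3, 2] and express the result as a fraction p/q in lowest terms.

871/204

Collapse the nested fraction from the inside out:
Start with 2.
3 + 1/(2/1) = 3 + 1/2 = 7/2
2 + 1/(7/2) = 2 + 2/7 = 16/7
2 + 1/(16/7) = 2 + 7/16 = 39/16
1 + 1/(39/16) = 1 + 16/39 = 55/39
3 + 1/(55/39) = 3 + 39/55 = 204/55
4 + 1/(204/55) = 4 + 55/204 = 871/204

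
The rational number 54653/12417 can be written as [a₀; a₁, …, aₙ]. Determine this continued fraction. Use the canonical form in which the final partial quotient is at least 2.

[4; 2, 2, 26, 1, 8, 10]

⌊54653/12417⌋ = 4, remainder 4985
⌊12417/4985⌋ = 2, remainder 2447
⌊4985/2447⌋ = 2, remainder 91
⌊2447/91⌋ = 26, remainder 81
⌊91/81⌋ = 1, remainder 10
⌊81/10⌋ = 8, remainder 1
⌊10/1⌋ = 10, remainder 0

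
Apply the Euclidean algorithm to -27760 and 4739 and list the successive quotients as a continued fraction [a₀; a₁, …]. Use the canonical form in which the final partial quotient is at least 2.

-27760 ÷ 4739 → quotient -6, remainder 674
4739 ÷ 674 → quotient 7, remainder 21
674 ÷ 21 → quotient 32, remainder 2
21 ÷ 2 → quotient 10, remainder 1
2 ÷ 1 → quotient 2, remainder 0

[-6; 7, 32, 10, 2]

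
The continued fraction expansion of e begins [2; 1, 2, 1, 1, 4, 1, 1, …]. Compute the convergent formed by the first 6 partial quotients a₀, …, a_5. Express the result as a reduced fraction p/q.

87/32

Build up convergents one term at a time:
a_0 = 2: 2/1
a_1 = 1: 3/1
a_2 = 2: 8/3
a_3 = 1: 11/4
a_4 = 1: 19/7
a_5 = 4: 87/32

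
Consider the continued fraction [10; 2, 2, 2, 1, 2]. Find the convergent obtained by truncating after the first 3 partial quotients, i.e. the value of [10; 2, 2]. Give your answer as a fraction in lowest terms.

a_0 = 10: 10/1
a_1 = 2: 21/2
a_2 = 2: 52/5

52/5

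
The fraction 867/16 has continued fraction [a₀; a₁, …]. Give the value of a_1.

5

867 = 54·16 + 3, so a_0 = 54
16 = 5·3 + 1, so a_1 = 5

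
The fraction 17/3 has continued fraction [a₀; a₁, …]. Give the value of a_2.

2

⌊17/3⌋ = 5, remainder 2
⌊3/2⌋ = 1, remainder 1
⌊2/1⌋ = 2, remainder 0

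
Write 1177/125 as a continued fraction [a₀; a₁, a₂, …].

1177 = 9·125 + 52, so a_0 = 9
125 = 2·52 + 21, so a_1 = 2
52 = 2·21 + 10, so a_2 = 2
21 = 2·10 + 1, so a_3 = 2
10 = 10·1 + 0, so a_4 = 10

[9; 2, 2, 2, 10]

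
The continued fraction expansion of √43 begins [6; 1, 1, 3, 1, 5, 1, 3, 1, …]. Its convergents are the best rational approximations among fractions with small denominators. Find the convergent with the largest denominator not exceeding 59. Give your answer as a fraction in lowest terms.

341/52

a_0 = 6: 6/1  (≤ bound)
a_1 = 1: 7/1  (≤ bound)
a_2 = 1: 13/2  (≤ bound)
a_3 = 3: 46/7  (≤ bound)
a_4 = 1: 59/9  (≤ bound)
a_5 = 5: 341/52  (≤ bound)
a_6 = 1: 400/61  (> 59, stop)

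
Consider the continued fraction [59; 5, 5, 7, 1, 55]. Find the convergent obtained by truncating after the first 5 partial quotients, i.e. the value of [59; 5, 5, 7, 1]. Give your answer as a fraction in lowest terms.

Build up convergents one term at a time:
a_0 = 59: 59/1
a_1 = 5: 296/5
a_2 = 5: 1539/26
a_3 = 7: 11069/187
a_4 = 1: 12608/213

12608/213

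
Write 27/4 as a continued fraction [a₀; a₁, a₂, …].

[6; 1, 3]

Repeatedly divide and take the remainder:
27 = 6·4 + 3, so a_0 = 6
4 = 1·3 + 1, so a_1 = 1
3 = 3·1 + 0, so a_2 = 3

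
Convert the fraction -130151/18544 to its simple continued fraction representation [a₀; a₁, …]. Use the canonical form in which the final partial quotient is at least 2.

⌊-130151/18544⌋ = -8, remainder 18201
⌊18544/18201⌋ = 1, remainder 343
⌊18201/343⌋ = 53, remainder 22
⌊343/22⌋ = 15, remainder 13
⌊22/13⌋ = 1, remainder 9
⌊13/9⌋ = 1, remainder 4
⌊9/4⌋ = 2, remainder 1
⌊4/1⌋ = 4, remainder 0

[-8; 1, 53, 15, 1, 1, 2, 4]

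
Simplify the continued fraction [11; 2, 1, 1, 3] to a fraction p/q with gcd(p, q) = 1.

205/18

Build up convergents one term at a time:
a_0 = 11: 11/1
a_1 = 2: 23/2
a_2 = 1: 34/3
a_3 = 1: 57/5
a_4 = 3: 205/18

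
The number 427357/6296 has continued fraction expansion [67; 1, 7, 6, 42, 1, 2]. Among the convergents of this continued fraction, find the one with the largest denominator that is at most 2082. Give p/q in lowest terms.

140235/2066

List convergents until the denominator exceeds the bound:
a_0 = 67: 67/1  (≤ bound)
a_1 = 1: 68/1  (≤ bound)
a_2 = 7: 543/8  (≤ bound)
a_3 = 6: 3326/49  (≤ bound)
a_4 = 42: 140235/2066  (≤ bound)
a_5 = 1: 143561/2115  (> 2082, stop)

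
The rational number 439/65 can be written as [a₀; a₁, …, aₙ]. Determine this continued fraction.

[6; 1, 3, 16]

Repeatedly divide and take the remainder:
439 = 6·65 + 49, so a_0 = 6
65 = 1·49 + 16, so a_1 = 1
49 = 3·16 + 1, so a_2 = 3
16 = 16·1 + 0, so a_3 = 16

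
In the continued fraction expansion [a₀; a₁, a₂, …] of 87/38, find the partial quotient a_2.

2

Repeatedly divide and take the remainder:
⌊87/38⌋ = 2, remainder 11
⌊38/11⌋ = 3, remainder 5
⌊11/5⌋ = 2, remainder 1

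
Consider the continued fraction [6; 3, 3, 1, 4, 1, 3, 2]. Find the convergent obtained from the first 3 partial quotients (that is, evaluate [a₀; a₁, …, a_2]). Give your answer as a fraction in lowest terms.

a_0 = 6: 6/1
a_1 = 3: 19/3
a_2 = 3: 63/10

63/10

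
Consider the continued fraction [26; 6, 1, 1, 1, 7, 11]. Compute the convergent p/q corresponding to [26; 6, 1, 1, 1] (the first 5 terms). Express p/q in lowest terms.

523/20

Build up convergents one term at a time:
a_0 = 26: 26/1
a_1 = 6: 157/6
a_2 = 1: 183/7
a_3 = 1: 340/13
a_4 = 1: 523/20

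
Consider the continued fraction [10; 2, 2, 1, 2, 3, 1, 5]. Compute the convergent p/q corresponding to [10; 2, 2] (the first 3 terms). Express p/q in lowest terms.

52/5

Start with 2.
2 + 1/(2/1) = 2 + 1/2 = 5/2
10 + 1/(5/2) = 10 + 2/5 = 52/5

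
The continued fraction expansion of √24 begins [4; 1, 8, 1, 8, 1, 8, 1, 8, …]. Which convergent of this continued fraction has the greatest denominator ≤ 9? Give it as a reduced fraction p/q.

a_0 = 4: 4/1  (≤ bound)
a_1 = 1: 5/1  (≤ bound)
a_2 = 8: 44/9  (≤ bound)
a_3 = 1: 49/10  (> 9, stop)

44/9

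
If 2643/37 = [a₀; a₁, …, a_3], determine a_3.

5

⌊2643/37⌋ = 71, remainder 16
⌊37/16⌋ = 2, remainder 5
⌊16/5⌋ = 3, remainder 1
⌊5/1⌋ = 5, remainder 0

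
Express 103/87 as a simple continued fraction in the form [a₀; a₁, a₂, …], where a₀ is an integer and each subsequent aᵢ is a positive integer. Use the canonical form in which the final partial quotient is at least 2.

103 = 1·87 + 16, so a_0 = 1
87 = 5·16 + 7, so a_1 = 5
16 = 2·7 + 2, so a_2 = 2
7 = 3·2 + 1, so a_3 = 3
2 = 2·1 + 0, so a_4 = 2

[1; 5, 2, 3, 2]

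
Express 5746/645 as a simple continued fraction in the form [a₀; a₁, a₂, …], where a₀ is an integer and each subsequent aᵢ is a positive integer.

5746 = 8·645 + 586, so a_0 = 8
645 = 1·586 + 59, so a_1 = 1
586 = 9·59 + 55, so a_2 = 9
59 = 1·55 + 4, so a_3 = 1
55 = 13·4 + 3, so a_4 = 13
4 = 1·3 + 1, so a_5 = 1
3 = 3·1 + 0, so a_6 = 3

[8; 1, 9, 1, 13, 1, 3]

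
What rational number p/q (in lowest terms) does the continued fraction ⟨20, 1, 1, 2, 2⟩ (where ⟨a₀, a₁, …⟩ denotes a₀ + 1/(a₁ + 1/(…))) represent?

247/12

Start with 2.
2 + 1/(2/1) = 2 + 1/2 = 5/2
1 + 1/(5/2) = 1 + 2/5 = 7/5
1 + 1/(7/5) = 1 + 5/7 = 12/7
20 + 1/(12/7) = 20 + 7/12 = 247/12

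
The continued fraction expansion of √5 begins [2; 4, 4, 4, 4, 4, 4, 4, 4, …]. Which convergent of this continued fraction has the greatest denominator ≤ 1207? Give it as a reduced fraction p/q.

682/305

a_0 = 2: 2/1  (≤ bound)
a_1 = 4: 9/4  (≤ bound)
a_2 = 4: 38/17  (≤ bound)
a_3 = 4: 161/72  (≤ bound)
a_4 = 4: 682/305  (≤ bound)
a_5 = 4: 2889/1292  (> 1207, stop)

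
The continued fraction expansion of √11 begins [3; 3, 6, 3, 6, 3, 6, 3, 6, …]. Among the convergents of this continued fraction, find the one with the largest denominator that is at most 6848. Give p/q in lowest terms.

3970/1197

a_0 = 3: 3/1  (≤ bound)
a_1 = 3: 10/3  (≤ bound)
a_2 = 6: 63/19  (≤ bound)
a_3 = 3: 199/60  (≤ bound)
a_4 = 6: 1257/379  (≤ bound)
a_5 = 3: 3970/1197  (≤ bound)
a_6 = 6: 25077/7561  (> 6848, stop)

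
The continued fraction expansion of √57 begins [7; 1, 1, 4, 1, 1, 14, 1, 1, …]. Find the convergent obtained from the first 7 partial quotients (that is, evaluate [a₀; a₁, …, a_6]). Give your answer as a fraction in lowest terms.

a_0 = 7: 7/1
a_1 = 1: 8/1
a_2 = 1: 15/2
a_3 = 4: 68/9
a_4 = 1: 83/11
a_5 = 1: 151/20
a_6 = 14: 2197/291

2197/291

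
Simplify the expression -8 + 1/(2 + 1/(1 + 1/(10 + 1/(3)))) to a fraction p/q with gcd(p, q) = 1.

-758/99

Work from the innermost term outward:
Start with 3.
10 + 1/(3/1) = 10 + 1/3 = 31/3
1 + 1/(31/3) = 1 + 3/31 = 34/31
2 + 1/(34/31) = 2 + 31/34 = 99/34
-8 + 1/(99/34) = -8 + 34/99 = -758/99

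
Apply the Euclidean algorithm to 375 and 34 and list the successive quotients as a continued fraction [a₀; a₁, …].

⌊375/34⌋ = 11, remainder 1
⌊34/1⌋ = 34, remainder 0

[11; 34]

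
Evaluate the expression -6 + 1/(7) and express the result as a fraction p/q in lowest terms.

Start with 7.
-6 + 1/(7/1) = -6 + 1/7 = -41/7

-41/7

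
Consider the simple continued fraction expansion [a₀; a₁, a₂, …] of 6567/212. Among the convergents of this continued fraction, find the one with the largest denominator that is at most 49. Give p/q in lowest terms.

a_0 = 30: 30/1  (≤ bound)
a_1 = 1: 31/1  (≤ bound)
a_2 = 41: 1301/42  (≤ bound)
a_3 = 2: 2633/85  (> 49, stop)

1301/42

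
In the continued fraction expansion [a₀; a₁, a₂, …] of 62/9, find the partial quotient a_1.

62 = 6·9 + 8, so a_0 = 6
9 = 1·8 + 1, so a_1 = 1

1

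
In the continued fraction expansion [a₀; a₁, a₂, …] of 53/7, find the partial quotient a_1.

1

⌊53/7⌋ = 7, remainder 4
⌊7/4⌋ = 1, remainder 3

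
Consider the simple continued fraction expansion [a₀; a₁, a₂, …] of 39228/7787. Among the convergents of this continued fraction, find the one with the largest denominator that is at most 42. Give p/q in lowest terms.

List convergents until the denominator exceeds the bound:
a_0 = 5: 5/1  (≤ bound)
a_1 = 26: 131/26  (≤ bound)
a_2 = 1: 136/27  (≤ bound)
a_3 = 1: 267/53  (> 42, stop)

136/27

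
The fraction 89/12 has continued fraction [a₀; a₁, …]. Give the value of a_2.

2

⌊89/12⌋ = 7, remainder 5
⌊12/5⌋ = 2, remainder 2
⌊5/2⌋ = 2, remainder 1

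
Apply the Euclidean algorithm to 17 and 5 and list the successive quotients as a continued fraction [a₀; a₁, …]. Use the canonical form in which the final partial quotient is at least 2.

⌊17/5⌋ = 3, remainder 2
⌊5/2⌋ = 2, remainder 1
⌊2/1⌋ = 2, remainder 0

[3; 2, 2]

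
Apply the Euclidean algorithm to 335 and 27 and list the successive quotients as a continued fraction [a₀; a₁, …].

335 ÷ 27 → quotient 12, remainder 11
27 ÷ 11 → quotient 2, remainder 5
11 ÷ 5 → quotient 2, remainder 1
5 ÷ 1 → quotient 5, remainder 0

[12; 2, 2, 5]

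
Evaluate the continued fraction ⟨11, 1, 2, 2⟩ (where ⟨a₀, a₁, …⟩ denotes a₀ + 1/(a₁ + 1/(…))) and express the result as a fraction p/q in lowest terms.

82/7

Start with 2.
2 + 1/(2/1) = 2 + 1/2 = 5/2
1 + 1/(5/2) = 1 + 2/5 = 7/5
11 + 1/(7/5) = 11 + 5/7 = 82/7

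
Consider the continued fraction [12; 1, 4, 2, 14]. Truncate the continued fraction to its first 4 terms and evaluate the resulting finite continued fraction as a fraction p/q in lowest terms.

Compute successive convergents:
a_0 = 12: 12/1
a_1 = 1: 13/1
a_2 = 4: 64/5
a_3 = 2: 141/11

141/11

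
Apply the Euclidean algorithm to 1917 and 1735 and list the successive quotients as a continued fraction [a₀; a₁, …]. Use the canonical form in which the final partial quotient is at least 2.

Run the Euclidean algorithm, recording each quotient:
⌊1917/1735⌋ = 1, remainder 182
⌊1735/182⌋ = 9, remainder 97
⌊182/97⌋ = 1, remainder 85
⌊97/85⌋ = 1, remainder 12
⌊85/12⌋ = 7, remainder 1
⌊12/1⌋ = 12, remainder 0

[1; 9, 1, 1, 7, 12]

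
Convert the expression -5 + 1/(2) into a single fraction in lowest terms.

-9/2

a_0 = -5: -5/1
a_1 = 2: -9/2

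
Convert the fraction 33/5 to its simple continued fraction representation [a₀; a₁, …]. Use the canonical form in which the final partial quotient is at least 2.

[6; 1, 1, 2]

33 ÷ 5 → quotient 6, remainder 3
5 ÷ 3 → quotient 1, remainder 2
3 ÷ 2 → quotient 1, remainder 1
2 ÷ 1 → quotient 2, remainder 0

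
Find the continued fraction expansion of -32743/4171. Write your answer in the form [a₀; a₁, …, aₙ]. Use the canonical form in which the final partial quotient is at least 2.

Apply division with remainder until the remainder is 0:
-32743 = -8·4171 + 625, so a_0 = -8
4171 = 6·625 + 421, so a_1 = 6
625 = 1·421 + 204, so a_2 = 1
421 = 2·204 + 13, so a_3 = 2
204 = 15·13 + 9, so a_4 = 15
13 = 1·9 + 4, so a_5 = 1
9 = 2·4 + 1, so a_6 = 2
4 = 4·1 + 0, so a_7 = 4

[-8; 6, 1, 2, 15, 1, 2, 4]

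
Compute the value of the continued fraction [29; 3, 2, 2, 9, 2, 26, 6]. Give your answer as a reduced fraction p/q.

Collapse the nested fraction from the inside out:
Start with 6.
26 + 1/(6/1) = 26 + 1/6 = 157/6
2 + 1/(157/6) = 2 + 6/157 = 320/157
9 + 1/(320/157) = 9 + 157/320 = 3037/320
2 + 1/(3037/320) = 2 + 320/3037 = 6394/3037
2 + 1/(6394/3037) = 2 + 3037/6394 = 15825/6394
3 + 1/(15825/6394) = 3 + 6394/15825 = 53869/15825
29 + 1/(53869/15825) = 29 + 15825/53869 = 1578026/53869

1578026/53869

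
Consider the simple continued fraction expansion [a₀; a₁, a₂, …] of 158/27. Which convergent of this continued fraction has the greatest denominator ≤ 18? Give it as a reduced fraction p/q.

List convergents until the denominator exceeds the bound:
a_0 = 5: 5/1  (≤ bound)
a_1 = 1: 6/1  (≤ bound)
a_2 = 5: 35/6  (≤ bound)
a_3 = 1: 41/7  (≤ bound)
a_4 = 3: 158/27  (> 18, stop)

41/7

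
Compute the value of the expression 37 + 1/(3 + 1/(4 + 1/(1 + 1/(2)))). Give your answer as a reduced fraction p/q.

Start with 2.
1 + 1/(2/1) = 1 + 1/2 = 3/2
4 + 1/(3/2) = 4 + 2/3 = 14/3
3 + 1/(14/3) = 3 + 3/14 = 45/14
37 + 1/(45/14) = 37 + 14/45 = 1679/45

1679/45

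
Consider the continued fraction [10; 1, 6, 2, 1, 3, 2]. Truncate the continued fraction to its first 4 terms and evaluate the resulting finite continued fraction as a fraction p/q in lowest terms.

163/15

Start with 2.
6 + 1/(2/1) = 6 + 1/2 = 13/2
1 + 1/(13/2) = 1 + 2/13 = 15/13
10 + 1/(15/13) = 10 + 13/15 = 163/15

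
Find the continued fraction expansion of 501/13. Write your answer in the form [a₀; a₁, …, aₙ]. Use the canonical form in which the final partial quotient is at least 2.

[38; 1, 1, 6]

⌊501/13⌋ = 38, remainder 7
⌊13/7⌋ = 1, remainder 6
⌊7/6⌋ = 1, remainder 1
⌊6/1⌋ = 6, remainder 0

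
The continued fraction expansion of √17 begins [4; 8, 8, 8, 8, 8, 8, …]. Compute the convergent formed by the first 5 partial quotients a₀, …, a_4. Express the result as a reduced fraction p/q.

a_0 = 4: 4/1
a_1 = 8: 33/8
a_2 = 8: 268/65
a_3 = 8: 2177/528
a_4 = 8: 17684/4289

17684/4289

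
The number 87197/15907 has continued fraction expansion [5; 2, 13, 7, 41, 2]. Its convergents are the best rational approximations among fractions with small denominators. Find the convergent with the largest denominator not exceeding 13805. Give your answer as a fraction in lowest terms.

43075/7858

List convergents until the denominator exceeds the bound:
a_0 = 5: 5/1  (≤ bound)
a_1 = 2: 11/2  (≤ bound)
a_2 = 13: 148/27  (≤ bound)
a_3 = 7: 1047/191  (≤ bound)
a_4 = 41: 43075/7858  (≤ bound)
a_5 = 2: 87197/15907  (> 13805, stop)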